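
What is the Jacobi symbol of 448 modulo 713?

(448/713)
  = (7/713)    [713 ≡ 1 mod 8 ⇒ (2/713)^6 = +1]
  = (713/7)    [QR: 713 ≡ 1 mod 4, sign kept]
  = (6/7)    [713 ≡ 6 mod 7]
  = (3/7)    [7 ≡ 7 mod 8 ⇒ (2/7) = +1]
  = -(7/3)    [QR: both ≡ 3 mod 4, sign flips]
  = -(1/3)    [7 ≡ 1 mod 3]
  = -1    [(1/3) = 1]

-1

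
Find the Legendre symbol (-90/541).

(-90/541)
  = (451/541)    [-90 ≡ 451 mod 541]
  = (541/451)    [QR: 541 ≡ 1 mod 4, sign kept]
  = (90/451)    [541 ≡ 90 mod 451]
  = -(45/451)    [451 ≡ 3 mod 8 ⇒ (2/451) = -1]
  = -(451/45)    [QR: 45 ≡ 1 mod 4, sign kept]
  = -(1/45)    [451 ≡ 1 mod 45]
  = -1    [(1/45) = 1]

-1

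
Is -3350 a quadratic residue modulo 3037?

(-3350/3037)
  = (2724/3037)    [-3350 ≡ 2724 mod 3037]
  = (681/3037)    [3037 ≡ 5 mod 8 ⇒ (2/3037)^2 = +1]
  = (3037/681)    [QR: 681 ≡ 1 mod 4, sign kept]
  = (313/681)    [3037 ≡ 313 mod 681]
  = (681/313)    [QR: 313 ≡ 1 mod 4, sign kept]
  = (55/313)    [681 ≡ 55 mod 313]
  = (313/55)    [QR: 313 ≡ 1 mod 4, sign kept]
  = (38/55)    [313 ≡ 38 mod 55]
  = (19/55)    [55 ≡ 7 mod 8 ⇒ (2/55) = +1]
  = -(55/19)    [QR: both ≡ 3 mod 4, sign flips]
  = -(17/19)    [55 ≡ 17 mod 19]
  = -(19/17)    [QR: 17 ≡ 1 mod 4, sign kept]
  = -(2/17)    [19 ≡ 2 mod 17]
  = -(1/17)    [17 ≡ 1 mod 8 ⇒ (2/17) = +1]
  = -1    [(1/17) = 1]
(-3350/3037) = -1, and 3037 is prime, so -3350 is not a quadratic residue mod 3037.

no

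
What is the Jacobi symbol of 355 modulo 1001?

1001 ≡ 1 (mod 4), so quadratic reciprocity gives (355/1001) = (1001/355). Reduce: 1001 ≡ 291 (mod 355). Now have (291/355).
Both 291 ≡ 3 and 355 ≡ 3 (mod 4), so reciprocity gives (291/355) = -(355/291). Reduce: 355 ≡ 64 (mod 291). Now have -(64/291).
Factor out 2: 64 = 2^6. Since 291 ≡ 3 (mod 8), (2/291) = -1, and (2/291)^6 = +1. Now have -(1/291).
(1/291) = 1. Collecting the sign factors: -1.

-1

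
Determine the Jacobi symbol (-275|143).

0

Pull out -1: (-275|143) = (-1|143)·(275|143). Since 143 ≡ 3 (mod 4), (-1|143) = -1. Now have -(275|143).
Reduce the numerator: 275 ≡ 132 (mod 143), so (275|143) = (132|143).
Factor out 2: 132 = 2^2·33. Since 143 ≡ 7 (mod 8), (2|143) = +1, and (2|143)^2 = +1. Now have -(33|143).
33 ≡ 1 (mod 4), so quadratic reciprocity gives (33|143) = (143|33). Reduce: 143 ≡ 11 (mod 33). Now have -(11|33).
33 ≡ 1 (mod 4), so quadratic reciprocity gives (11|33) = (33|11). Reduce: 33 ≡ 0 (mod 11). Now have -(0|11).
The numerator is now 0 with denominator 11 > 1: the symbol is 0.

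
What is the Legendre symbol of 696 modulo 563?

1

(696/563)
  = (133/563)    [696 ≡ 133 mod 563]
  = (563/133)    [QR: 133 ≡ 1 mod 4, sign kept]
  = (31/133)    [563 ≡ 31 mod 133]
  = (133/31)    [QR: 133 ≡ 1 mod 4, sign kept]
  = (9/31)    [133 ≡ 9 mod 31]
  = (31/9)    [QR: 9 ≡ 1 mod 4, sign kept]
  = (4/9)    [31 ≡ 4 mod 9]
  = (1/9)    [9 ≡ 1 mod 8 ⇒ (2/9)^2 = +1]
  = 1    [(1/9) = 1]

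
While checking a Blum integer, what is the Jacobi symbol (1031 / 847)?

1

Reduce the numerator: 1031 ≡ 184 (mod 847), so (1031 / 847) = (184 / 847).
Factor out 2: 184 = 2^3·23. Since 847 ≡ 7 (mod 8), (2 / 847) = +1, and (2 / 847)^3 = +1. Now have (23 / 847).
Both 23 ≡ 3 and 847 ≡ 3 (mod 4), so reciprocity gives (23 / 847) = -(847 / 23). Reduce: 847 ≡ 19 (mod 23). Now have -(19 / 23).
Both 19 ≡ 3 and 23 ≡ 3 (mod 4), so reciprocity gives (19 / 23) = -(23 / 19). Reduce: 23 ≡ 4 (mod 19). Now have (4 / 19).
Factor out 2: 4 = 2^2. Since 19 ≡ 3 (mod 8), (2 / 19) = -1, and (2 / 19)^2 = +1. Now have (1 / 19).
(1 / 19) = 1. Collecting the sign factors: 1.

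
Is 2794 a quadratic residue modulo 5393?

no

(2794/5393)
  = (1397/5393)    [5393 ≡ 1 mod 8 ⇒ (2/5393) = +1]
  = (5393/1397)    [QR: 1397 ≡ 1 mod 4, sign kept]
  = (1202/1397)    [5393 ≡ 1202 mod 1397]
  = -(601/1397)    [1397 ≡ 5 mod 8 ⇒ (2/1397) = -1]
  = -(1397/601)    [QR: 601 ≡ 1 mod 4, sign kept]
  = -(195/601)    [1397 ≡ 195 mod 601]
  = -(601/195)    [QR: 601 ≡ 1 mod 4, sign kept]
  = -(16/195)    [601 ≡ 16 mod 195]
  = -(1/195)    [195 ≡ 3 mod 8 ⇒ (2/195)^4 = +1]
  = -1    [(1/195) = 1]
The Legendre symbol is -1, so x^2 ≡ 2794 (mod 5393) has no solution.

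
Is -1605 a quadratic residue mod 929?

(-1605|929)
  = (253|929)    [-1605 ≡ 253 mod 929]
  = (929|253)    [QR: 253 ≡ 1 mod 4, sign kept]
  = (170|253)    [929 ≡ 170 mod 253]
  = -(85|253)    [253 ≡ 5 mod 8 ⇒ (2|253) = -1]
  = -(253|85)    [QR: 85 ≡ 1 mod 4, sign kept]
  = -(83|85)    [253 ≡ 83 mod 85]
  = -(85|83)    [QR: 85 ≡ 1 mod 4, sign kept]
  = -(2|83)    [85 ≡ 2 mod 83]
  = (1|83)    [83 ≡ 3 mod 8 ⇒ (2|83) = -1]
  = 1    [(1|83) = 1]
The Legendre symbol is 1, so x^2 ≡ -1605 (mod 929) has solution.

yes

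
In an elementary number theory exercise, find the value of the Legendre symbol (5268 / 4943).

1

(5268 / 4943)
  = (325 / 4943)    [5268 ≡ 325 mod 4943]
  = (4943 / 325)    [QR: 325 ≡ 1 mod 4, sign kept]
  = (68 / 325)    [4943 ≡ 68 mod 325]
  = (17 / 325)    [325 ≡ 5 mod 8 ⇒ (2 / 325)^2 = +1]
  = (325 / 17)    [QR: 17 ≡ 1 mod 4, sign kept]
  = (2 / 17)    [325 ≡ 2 mod 17]
  = (1 / 17)    [17 ≡ 1 mod 8 ⇒ (2 / 17) = +1]
  = 1    [(1 / 17) = 1]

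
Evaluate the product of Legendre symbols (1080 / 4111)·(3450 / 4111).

1

By multiplicativity, (1080·3450 / 4111) = (1080 / 4111)·(3450 / 4111).
First factor (1080 / 4111):
(1080 / 4111)
  = (135 / 4111)    [4111 ≡ 7 mod 8 ⇒ (2 / 4111)^3 = +1]
  = -(4111 / 135)    [QR: both ≡ 3 mod 4, sign flips]
  = -(61 / 135)    [4111 ≡ 61 mod 135]
  = -(135 / 61)    [QR: 61 ≡ 1 mod 4, sign kept]
  = -(13 / 61)    [135 ≡ 13 mod 61]
  = -(61 / 13)    [QR: 13 ≡ 1 mod 4, sign kept]
  = -(9 / 13)    [61 ≡ 9 mod 13]
  = -(13 / 9)    [QR: 9 ≡ 1 mod 4, sign kept]
  = -(4 / 9)    [13 ≡ 4 mod 9]
  = -(1 / 9)    [9 ≡ 1 mod 8 ⇒ (2 / 9)^2 = +1]
  = -1    [(1 / 9) = 1]
Second factor (3450 / 4111):
(3450 / 4111)
  = (1725 / 4111)    [4111 ≡ 7 mod 8 ⇒ (2 / 4111) = +1]
  = (4111 / 1725)    [QR: 1725 ≡ 1 mod 4, sign kept]
  = (661 / 1725)    [4111 ≡ 661 mod 1725]
  = (1725 / 661)    [QR: 661 ≡ 1 mod 4, sign kept]
  = (403 / 661)    [1725 ≡ 403 mod 661]
  = (661 / 403)    [QR: 661 ≡ 1 mod 4, sign kept]
  = (258 / 403)    [661 ≡ 258 mod 403]
  = -(129 / 403)    [403 ≡ 3 mod 8 ⇒ (2 / 403) = -1]
  = -(403 / 129)    [QR: 129 ≡ 1 mod 4, sign kept]
  = -(16 / 129)    [403 ≡ 16 mod 129]
  = -(1 / 129)    [129 ≡ 1 mod 8 ⇒ (2 / 129)^4 = +1]
  = -1    [(1 / 129) = 1]
Product: (-1)·(-1) = 1.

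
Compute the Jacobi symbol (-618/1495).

1

(-618/1495)
  = (877/1495)    [-618 ≡ 877 mod 1495]
  = (1495/877)    [QR: 877 ≡ 1 mod 4, sign kept]
  = (618/877)    [1495 ≡ 618 mod 877]
  = -(309/877)    [877 ≡ 5 mod 8 ⇒ (2/877) = -1]
  = -(877/309)    [QR: 309 ≡ 1 mod 4, sign kept]
  = -(259/309)    [877 ≡ 259 mod 309]
  = -(309/259)    [QR: 309 ≡ 1 mod 4, sign kept]
  = -(50/259)    [309 ≡ 50 mod 259]
  = (25/259)    [259 ≡ 3 mod 8 ⇒ (2/259) = -1]
  = (259/25)    [QR: 25 ≡ 1 mod 4, sign kept]
  = (9/25)    [259 ≡ 9 mod 25]
  = (25/9)    [QR: 9 ≡ 1 mod 4, sign kept]
  = (7/9)    [25 ≡ 7 mod 9]
  = (9/7)    [QR: 9 ≡ 1 mod 4, sign kept]
  = (2/7)    [9 ≡ 2 mod 7]
  = (1/7)    [7 ≡ 7 mod 8 ⇒ (2/7) = +1]
  = 1    [(1/7) = 1]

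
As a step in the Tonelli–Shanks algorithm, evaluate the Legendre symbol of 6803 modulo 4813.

Reduce the numerator: 6803 ≡ 1990 (mod 4813), so (6803/4813) = (1990/4813).
Factor out 2: 1990 = 2·995. Since 4813 ≡ 5 (mod 8), (2/4813) = -1. Now have -(995/4813).
4813 ≡ 1 (mod 4), so quadratic reciprocity gives (995/4813) = (4813/995). Reduce: 4813 ≡ 833 (mod 995). Now have -(833/995).
833 ≡ 1 (mod 4), so quadratic reciprocity gives (833/995) = (995/833). Reduce: 995 ≡ 162 (mod 833). Now have -(162/833).
Factor out 2: 162 = 2·81. Since 833 ≡ 1 (mod 8), (2/833) = +1. Now have -(81/833).
81 ≡ 1 (mod 4), so quadratic reciprocity gives (81/833) = (833/81). Reduce: 833 ≡ 23 (mod 81). Now have -(23/81).
81 ≡ 1 (mod 4), so quadratic reciprocity gives (23/81) = (81/23). Reduce: 81 ≡ 12 (mod 23). Now have -(12/23).
Factor out 2: 12 = 2^2·3. Since 23 ≡ 7 (mod 8), (2/23) = +1, and (2/23)^2 = +1. Now have -(3/23).
Both 3 ≡ 3 and 23 ≡ 3 (mod 4), so reciprocity gives (3/23) = -(23/3). Reduce: 23 ≡ 2 (mod 3). Now have (2/3).
Factor out 2: 2 = 2. Since 3 ≡ 3 (mod 8), (2/3) = -1. Now have -(1/3).
(1/3) = 1. Collecting the sign factors: -1.

-1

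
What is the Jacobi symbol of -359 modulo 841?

1

(-359|841)
  = (482|841)    [-359 ≡ 482 mod 841]
  = (241|841)    [841 ≡ 1 mod 8 ⇒ (2|841) = +1]
  = (841|241)    [QR: 241 ≡ 1 mod 4, sign kept]
  = (118|241)    [841 ≡ 118 mod 241]
  = (59|241)    [241 ≡ 1 mod 8 ⇒ (2|241) = +1]
  = (241|59)    [QR: 241 ≡ 1 mod 4, sign kept]
  = (5|59)    [241 ≡ 5 mod 59]
  = (59|5)    [QR: 5 ≡ 1 mod 4, sign kept]
  = (4|5)    [59 ≡ 4 mod 5]
  = (1|5)    [5 ≡ 5 mod 8 ⇒ (2|5)^2 = +1]
  = 1    [(1|5) = 1]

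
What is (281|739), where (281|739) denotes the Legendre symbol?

-1

(281|739)
  = (739|281)    [QR: 281 ≡ 1 mod 4, sign kept]
  = (177|281)    [739 ≡ 177 mod 281]
  = (281|177)    [QR: 177 ≡ 1 mod 4, sign kept]
  = (104|177)    [281 ≡ 104 mod 177]
  = (13|177)    [177 ≡ 1 mod 8 ⇒ (2|177)^3 = +1]
  = (177|13)    [QR: 13 ≡ 1 mod 4, sign kept]
  = (8|13)    [177 ≡ 8 mod 13]
  = -(1|13)    [13 ≡ 5 mod 8 ⇒ (2|13)^3 = -1]
  = -1    [(1|13) = 1]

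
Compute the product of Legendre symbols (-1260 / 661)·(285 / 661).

1

By multiplicativity, (-1260·285 / 661) = (-1260 / 661)·(285 / 661).
First factor (-1260 / 661):
Pull out -1: (-1260 / 661) = (-1 / 661)·(1260 / 661). Since 661 ≡ 1 (mod 4), (-1 / 661) = +1. Now have (1260 / 661).
Reduce the numerator: 1260 ≡ 599 (mod 661), so (1260 / 661) = (599 / 661).
661 ≡ 1 (mod 4), so quadratic reciprocity gives (599 / 661) = (661 / 599). Reduce: 661 ≡ 62 (mod 599). Now have (62 / 599).
Factor out 2: 62 = 2·31. Since 599 ≡ 7 (mod 8), (2 / 599) = +1. Now have (31 / 599).
Both 31 ≡ 3 and 599 ≡ 3 (mod 4), so reciprocity gives (31 / 599) = -(599 / 31). Reduce: 599 ≡ 10 (mod 31). Now have -(10 / 31).
Factor out 2: 10 = 2·5. Since 31 ≡ 7 (mod 8), (2 / 31) = +1. Now have -(5 / 31).
5 ≡ 1 (mod 4), so quadratic reciprocity gives (5 / 31) = (31 / 5). Reduce: 31 ≡ 1 (mod 5). Now have -(1 / 5).
(1 / 5) = 1. Collecting the sign factors: -1.
Second factor (285 / 661):
285 ≡ 1 (mod 4), so quadratic reciprocity gives (285 / 661) = (661 / 285). Reduce: 661 ≡ 91 (mod 285). Now have (91 / 285).
285 ≡ 1 (mod 4), so quadratic reciprocity gives (91 / 285) = (285 / 91). Reduce: 285 ≡ 12 (mod 91). Now have (12 / 91).
Factor out 2: 12 = 2^2·3. Since 91 ≡ 3 (mod 8), (2 / 91) = -1, and (2 / 91)^2 = +1. Now have (3 / 91).
Both 3 ≡ 3 and 91 ≡ 3 (mod 4), so reciprocity gives (3 / 91) = -(91 / 3). Reduce: 91 ≡ 1 (mod 3). Now have -(1 / 3).
(1 / 3) = 1. Collecting the sign factors: -1.
Product: (-1)·(-1) = 1.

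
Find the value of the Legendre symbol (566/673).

Factor out 2: 566 = 2·283. Since 673 ≡ 1 (mod 8), (2/673) = +1. Now have (283/673).
673 ≡ 1 (mod 4), so quadratic reciprocity gives (283/673) = (673/283). Reduce: 673 ≡ 107 (mod 283). Now have (107/283).
Both 107 ≡ 3 and 283 ≡ 3 (mod 4), so reciprocity gives (107/283) = -(283/107). Reduce: 283 ≡ 69 (mod 107). Now have -(69/107).
69 ≡ 1 (mod 4), so quadratic reciprocity gives (69/107) = (107/69). Reduce: 107 ≡ 38 (mod 69). Now have -(38/69).
Factor out 2: 38 = 2·19. Since 69 ≡ 5 (mod 8), (2/69) = -1. Now have (19/69).
69 ≡ 1 (mod 4), so quadratic reciprocity gives (19/69) = (69/19). Reduce: 69 ≡ 12 (mod 19). Now have (12/19).
Factor out 2: 12 = 2^2·3. Since 19 ≡ 3 (mod 8), (2/19) = -1, and (2/19)^2 = +1. Now have (3/19).
Both 3 ≡ 3 and 19 ≡ 3 (mod 4), so reciprocity gives (3/19) = -(19/3). Reduce: 19 ≡ 1 (mod 3). Now have -(1/3).
(1/3) = 1. Collecting the sign factors: -1.

-1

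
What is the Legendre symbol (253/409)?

(253/409)
  = (409/253)    [QR: 253 ≡ 1 mod 4, sign kept]
  = (156/253)    [409 ≡ 156 mod 253]
  = (39/253)    [253 ≡ 5 mod 8 ⇒ (2/253)^2 = +1]
  = (253/39)    [QR: 253 ≡ 1 mod 4, sign kept]
  = (19/39)    [253 ≡ 19 mod 39]
  = -(39/19)    [QR: both ≡ 3 mod 4, sign flips]
  = -(1/19)    [39 ≡ 1 mod 19]
  = -1    [(1/19) = 1]

-1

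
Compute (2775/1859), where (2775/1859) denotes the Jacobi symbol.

Reduce the numerator: 2775 ≡ 916 (mod 1859), so (2775/1859) = (916/1859).
Factor out 2: 916 = 2^2·229. Since 1859 ≡ 3 (mod 8), (2/1859) = -1, and (2/1859)^2 = +1. Now have (229/1859).
229 ≡ 1 (mod 4), so quadratic reciprocity gives (229/1859) = (1859/229). Reduce: 1859 ≡ 27 (mod 229). Now have (27/229).
229 ≡ 1 (mod 4), so quadratic reciprocity gives (27/229) = (229/27). Reduce: 229 ≡ 13 (mod 27). Now have (13/27).
13 ≡ 1 (mod 4), so quadratic reciprocity gives (13/27) = (27/13). Reduce: 27 ≡ 1 (mod 13). Now have (1/13).
(1/13) = 1. Collecting the sign factors: 1.

1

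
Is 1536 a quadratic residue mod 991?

Reduce the numerator: 1536 ≡ 545 (mod 991), so (1536|991) = (545|991).
545 ≡ 1 (mod 4), so quadratic reciprocity gives (545|991) = (991|545). Reduce: 991 ≡ 446 (mod 545). Now have (446|545).
Factor out 2: 446 = 2·223. Since 545 ≡ 1 (mod 8), (2|545) = +1. Now have (223|545).
545 ≡ 1 (mod 4), so quadratic reciprocity gives (223|545) = (545|223). Reduce: 545 ≡ 99 (mod 223). Now have (99|223).
Both 99 ≡ 3 and 223 ≡ 3 (mod 4), so reciprocity gives (99|223) = -(223|99). Reduce: 223 ≡ 25 (mod 99). Now have -(25|99).
25 ≡ 1 (mod 4), so quadratic reciprocity gives (25|99) = (99|25). Reduce: 99 ≡ 24 (mod 25). Now have -(24|25).
Factor out 2: 24 = 2^3·3. Since 25 ≡ 1 (mod 8), (2|25) = +1, and (2|25)^3 = +1. Now have -(3|25).
25 ≡ 1 (mod 4), so quadratic reciprocity gives (3|25) = (25|3). Reduce: 25 ≡ 1 (mod 3). Now have -(1|3).
(1|3) = 1. Collecting the sign factors: -1.
The Legendre symbol is -1, so x^2 ≡ 1536 (mod 991) has no solution.

no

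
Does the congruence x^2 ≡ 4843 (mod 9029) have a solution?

9029 ≡ 1 (mod 4), so quadratic reciprocity gives (4843|9029) = (9029|4843). Reduce: 9029 ≡ 4186 (mod 4843). Now have (4186|4843).
Factor out 2: 4186 = 2·2093. Since 4843 ≡ 3 (mod 8), (2|4843) = -1. Now have -(2093|4843).
2093 ≡ 1 (mod 4), so quadratic reciprocity gives (2093|4843) = (4843|2093). Reduce: 4843 ≡ 657 (mod 2093). Now have -(657|2093).
657 ≡ 1 (mod 4), so quadratic reciprocity gives (657|2093) = (2093|657). Reduce: 2093 ≡ 122 (mod 657). Now have -(122|657).
Factor out 2: 122 = 2·61. Since 657 ≡ 1 (mod 8), (2|657) = +1. Now have -(61|657).
61 ≡ 1 (mod 4), so quadratic reciprocity gives (61|657) = (657|61). Reduce: 657 ≡ 47 (mod 61). Now have -(47|61).
61 ≡ 1 (mod 4), so quadratic reciprocity gives (47|61) = (61|47). Reduce: 61 ≡ 14 (mod 47). Now have -(14|47).
Factor out 2: 14 = 2·7. Since 47 ≡ 7 (mod 8), (2|47) = +1. Now have -(7|47).
Both 7 ≡ 3 and 47 ≡ 3 (mod 4), so reciprocity gives (7|47) = -(47|7). Reduce: 47 ≡ 5 (mod 7). Now have (5|7).
5 ≡ 1 (mod 4), so quadratic reciprocity gives (5|7) = (7|5). Reduce: 7 ≡ 2 (mod 5). Now have (2|5).
Factor out 2: 2 = 2. Since 5 ≡ 5 (mod 8), (2|5) = -1. Now have -(1|5).
(1|5) = 1. Collecting the sign factors: -1.
(4843|9029) = -1, and 9029 is prime, so 4843 is not a quadratic residue mod 9029.

no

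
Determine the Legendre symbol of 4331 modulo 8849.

1

8849 ≡ 1 (mod 4), so quadratic reciprocity gives (4331 / 8849) = (8849 / 4331). Reduce: 8849 ≡ 187 (mod 4331). Now have (187 / 4331).
Both 187 ≡ 3 and 4331 ≡ 3 (mod 4), so reciprocity gives (187 / 4331) = -(4331 / 187). Reduce: 4331 ≡ 30 (mod 187). Now have -(30 / 187).
Factor out 2: 30 = 2·15. Since 187 ≡ 3 (mod 8), (2 / 187) = -1. Now have (15 / 187).
Both 15 ≡ 3 and 187 ≡ 3 (mod 4), so reciprocity gives (15 / 187) = -(187 / 15). Reduce: 187 ≡ 7 (mod 15). Now have -(7 / 15).
Both 7 ≡ 3 and 15 ≡ 3 (mod 4), so reciprocity gives (7 / 15) = -(15 / 7). Reduce: 15 ≡ 1 (mod 7). Now have (1 / 7).
(1 / 7) = 1. Collecting the sign factors: 1.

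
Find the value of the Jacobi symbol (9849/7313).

(9849/7313)
  = (2536/7313)    [9849 ≡ 2536 mod 7313]
  = (317/7313)    [7313 ≡ 1 mod 8 ⇒ (2/7313)^3 = +1]
  = (7313/317)    [QR: 317 ≡ 1 mod 4, sign kept]
  = (22/317)    [7313 ≡ 22 mod 317]
  = -(11/317)    [317 ≡ 5 mod 8 ⇒ (2/317) = -1]
  = -(317/11)    [QR: 317 ≡ 1 mod 4, sign kept]
  = -(9/11)    [317 ≡ 9 mod 11]
  = -(11/9)    [QR: 9 ≡ 1 mod 4, sign kept]
  = -(2/9)    [11 ≡ 2 mod 9]
  = -(1/9)    [9 ≡ 1 mod 8 ⇒ (2/9) = +1]
  = -1    [(1/9) = 1]

-1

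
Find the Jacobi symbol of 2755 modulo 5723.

-1

(2755/5723)
  = -(5723/2755)    [QR: both ≡ 3 mod 4, sign flips]
  = -(213/2755)    [5723 ≡ 213 mod 2755]
  = -(2755/213)    [QR: 213 ≡ 1 mod 4, sign kept]
  = -(199/213)    [2755 ≡ 199 mod 213]
  = -(213/199)    [QR: 213 ≡ 1 mod 4, sign kept]
  = -(14/199)    [213 ≡ 14 mod 199]
  = -(7/199)    [199 ≡ 7 mod 8 ⇒ (2/199) = +1]
  = (199/7)    [QR: both ≡ 3 mod 4, sign flips]
  = (3/7)    [199 ≡ 3 mod 7]
  = -(7/3)    [QR: both ≡ 3 mod 4, sign flips]
  = -(1/3)    [7 ≡ 1 mod 3]
  = -1    [(1/3) = 1]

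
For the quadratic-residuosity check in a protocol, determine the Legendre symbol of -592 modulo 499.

(-592 / 499)
  = (406 / 499)    [-592 ≡ 406 mod 499]
  = -(203 / 499)    [499 ≡ 3 mod 8 ⇒ (2 / 499) = -1]
  = (499 / 203)    [QR: both ≡ 3 mod 4, sign flips]
  = (93 / 203)    [499 ≡ 93 mod 203]
  = (203 / 93)    [QR: 93 ≡ 1 mod 4, sign kept]
  = (17 / 93)    [203 ≡ 17 mod 93]
  = (93 / 17)    [QR: 17 ≡ 1 mod 4, sign kept]
  = (8 / 17)    [93 ≡ 8 mod 17]
  = (1 / 17)    [17 ≡ 1 mod 8 ⇒ (2 / 17)^3 = +1]
  = 1    [(1 / 17) = 1]

1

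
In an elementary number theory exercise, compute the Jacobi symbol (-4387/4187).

1

(-4387/4187)
  = -(4387/4187)    [4187 ≡ 3 mod 4 ⇒ (-1/4187) = -1]
  = -(200/4187)    [4387 ≡ 200 mod 4187]
  = (25/4187)    [4187 ≡ 3 mod 8 ⇒ (2/4187)^3 = -1]
  = (4187/25)    [QR: 25 ≡ 1 mod 4, sign kept]
  = (12/25)    [4187 ≡ 12 mod 25]
  = (3/25)    [25 ≡ 1 mod 8 ⇒ (2/25)^2 = +1]
  = (25/3)    [QR: 25 ≡ 1 mod 4, sign kept]
  = (1/3)    [25 ≡ 1 mod 3]
  = 1    [(1/3) = 1]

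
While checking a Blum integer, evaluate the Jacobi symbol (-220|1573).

(-220|1573)
  = (220|1573)    [1573 ≡ 1 mod 4 ⇒ (-1|1573) = +1]
  = (55|1573)    [1573 ≡ 5 mod 8 ⇒ (2|1573)^2 = +1]
  = (1573|55)    [QR: 1573 ≡ 1 mod 4, sign kept]
  = (33|55)    [1573 ≡ 33 mod 55]
  = (55|33)    [QR: 33 ≡ 1 mod 4, sign kept]
  = (22|33)    [55 ≡ 22 mod 33]
  = (11|33)    [33 ≡ 1 mod 8 ⇒ (2|33) = +1]
  = (33|11)    [QR: 33 ≡ 1 mod 4, sign kept]
  = (0|11)    [33 ≡ 0 mod 11]
  = 0    [numerator 0, gcd > 1]

0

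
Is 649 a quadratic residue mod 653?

(649/653)
  = (653/649)    [QR: 649 ≡ 1 mod 4, sign kept]
  = (4/649)    [653 ≡ 4 mod 649]
  = (1/649)    [649 ≡ 1 mod 8 ⇒ (2/649)^2 = +1]
  = 1    [(1/649) = 1]
(649/653) = 1, and 653 is prime, so 649 is a quadratic residue mod 653.

yes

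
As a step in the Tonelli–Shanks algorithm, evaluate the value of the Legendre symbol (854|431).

Reduce the numerator: 854 ≡ 423 (mod 431), so (854|431) = (423|431).
Both 423 ≡ 3 and 431 ≡ 3 (mod 4), so reciprocity gives (423|431) = -(431|423). Reduce: 431 ≡ 8 (mod 423). Now have -(8|423).
Factor out 2: 8 = 2^3. Since 423 ≡ 7 (mod 8), (2|423) = +1, and (2|423)^3 = +1. Now have -(1|423).
(1|423) = 1. Collecting the sign factors: -1.

-1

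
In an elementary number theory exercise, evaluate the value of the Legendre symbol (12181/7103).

Reduce the numerator: 12181 ≡ 5078 (mod 7103), so (12181/7103) = (5078/7103).
Factor out 2: 5078 = 2·2539. Since 7103 ≡ 7 (mod 8), (2/7103) = +1. Now have (2539/7103).
Both 2539 ≡ 3 and 7103 ≡ 3 (mod 4), so reciprocity gives (2539/7103) = -(7103/2539). Reduce: 7103 ≡ 2025 (mod 2539). Now have -(2025/2539).
2025 ≡ 1 (mod 4), so quadratic reciprocity gives (2025/2539) = (2539/2025). Reduce: 2539 ≡ 514 (mod 2025). Now have -(514/2025).
Factor out 2: 514 = 2·257. Since 2025 ≡ 1 (mod 8), (2/2025) = +1. Now have -(257/2025).
257 ≡ 1 (mod 4), so quadratic reciprocity gives (257/2025) = (2025/257). Reduce: 2025 ≡ 226 (mod 257). Now have -(226/257).
Factor out 2: 226 = 2·113. Since 257 ≡ 1 (mod 8), (2/257) = +1. Now have -(113/257).
113 ≡ 1 (mod 4), so quadratic reciprocity gives (113/257) = (257/113). Reduce: 257 ≡ 31 (mod 113). Now have -(31/113).
113 ≡ 1 (mod 4), so quadratic reciprocity gives (31/113) = (113/31). Reduce: 113 ≡ 20 (mod 31). Now have -(20/31).
Factor out 2: 20 = 2^2·5. Since 31 ≡ 7 (mod 8), (2/31) = +1, and (2/31)^2 = +1. Now have -(5/31).
5 ≡ 1 (mod 4), so quadratic reciprocity gives (5/31) = (31/5). Reduce: 31 ≡ 1 (mod 5). Now have -(1/5).
(1/5) = 1. Collecting the sign factors: -1.

-1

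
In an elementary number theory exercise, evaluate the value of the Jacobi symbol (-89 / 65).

-1

Reduce the numerator: -89 ≡ 41 (mod 65), so (-89 / 65) = (41 / 65).
41 ≡ 1 (mod 4), so quadratic reciprocity gives (41 / 65) = (65 / 41). Reduce: 65 ≡ 24 (mod 41). Now have (24 / 41).
Factor out 2: 24 = 2^3·3. Since 41 ≡ 1 (mod 8), (2 / 41) = +1, and (2 / 41)^3 = +1. Now have (3 / 41).
41 ≡ 1 (mod 4), so quadratic reciprocity gives (3 / 41) = (41 / 3). Reduce: 41 ≡ 2 (mod 3). Now have (2 / 3).
Factor out 2: 2 = 2. Since 3 ≡ 3 (mod 8), (2 / 3) = -1. Now have -(1 / 3).
(1 / 3) = 1. Collecting the sign factors: -1.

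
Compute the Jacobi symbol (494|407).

(494|407)
  = (87|407)    [494 ≡ 87 mod 407]
  = -(407|87)    [QR: both ≡ 3 mod 4, sign flips]
  = -(59|87)    [407 ≡ 59 mod 87]
  = (87|59)    [QR: both ≡ 3 mod 4, sign flips]
  = (28|59)    [87 ≡ 28 mod 59]
  = (7|59)    [59 ≡ 3 mod 8 ⇒ (2|59)^2 = +1]
  = -(59|7)    [QR: both ≡ 3 mod 4, sign flips]
  = -(3|7)    [59 ≡ 3 mod 7]
  = (7|3)    [QR: both ≡ 3 mod 4, sign flips]
  = (1|3)    [7 ≡ 1 mod 3]
  = 1    [(1|3) = 1]

1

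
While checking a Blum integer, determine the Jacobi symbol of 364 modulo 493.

(364 / 493)
  = (91 / 493)    [493 ≡ 5 mod 8 ⇒ (2 / 493)^2 = +1]
  = (493 / 91)    [QR: 493 ≡ 1 mod 4, sign kept]
  = (38 / 91)    [493 ≡ 38 mod 91]
  = -(19 / 91)    [91 ≡ 3 mod 8 ⇒ (2 / 91) = -1]
  = (91 / 19)    [QR: both ≡ 3 mod 4, sign flips]
  = (15 / 19)    [91 ≡ 15 mod 19]
  = -(19 / 15)    [QR: both ≡ 3 mod 4, sign flips]
  = -(4 / 15)    [19 ≡ 4 mod 15]
  = -(1 / 15)    [15 ≡ 7 mod 8 ⇒ (2 / 15)^2 = +1]
  = -1    [(1 / 15) = 1]

-1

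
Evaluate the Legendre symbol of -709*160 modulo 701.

By multiplicativity, (-709·160/701) = (-709/701)·(160/701).
First factor (-709/701):
(-709/701)
  = (709/701)    [701 ≡ 1 mod 4 ⇒ (-1/701) = +1]
  = (8/701)    [709 ≡ 8 mod 701]
  = -(1/701)    [701 ≡ 5 mod 8 ⇒ (2/701)^3 = -1]
  = -1    [(1/701) = 1]
Second factor (160/701):
(160/701)
  = -(5/701)    [701 ≡ 5 mod 8 ⇒ (2/701)^5 = -1]
  = -(701/5)    [QR: 5 ≡ 1 mod 4, sign kept]
  = -(1/5)    [701 ≡ 1 mod 5]
  = -1    [(1/5) = 1]
Product: (-1)·(-1) = 1.

1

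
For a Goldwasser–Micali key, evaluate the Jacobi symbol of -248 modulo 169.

Reduce the numerator: -248 ≡ 90 (mod 169), so (-248 / 169) = (90 / 169).
Factor out 2: 90 = 2·45. Since 169 ≡ 1 (mod 8), (2 / 169) = +1. Now have (45 / 169).
45 ≡ 1 (mod 4), so quadratic reciprocity gives (45 / 169) = (169 / 45). Reduce: 169 ≡ 34 (mod 45). Now have (34 / 45).
Factor out 2: 34 = 2·17. Since 45 ≡ 5 (mod 8), (2 / 45) = -1. Now have -(17 / 45).
17 ≡ 1 (mod 4), so quadratic reciprocity gives (17 / 45) = (45 / 17). Reduce: 45 ≡ 11 (mod 17). Now have -(11 / 17).
17 ≡ 1 (mod 4), so quadratic reciprocity gives (11 / 17) = (17 / 11). Reduce: 17 ≡ 6 (mod 11). Now have -(6 / 11).
Factor out 2: 6 = 2·3. Since 11 ≡ 3 (mod 8), (2 / 11) = -1. Now have (3 / 11).
Both 3 ≡ 3 and 11 ≡ 3 (mod 4), so reciprocity gives (3 / 11) = -(11 / 3). Reduce: 11 ≡ 2 (mod 3). Now have -(2 / 3).
Factor out 2: 2 = 2. Since 3 ≡ 3 (mod 8), (2 / 3) = -1. Now have (1 / 3).
(1 / 3) = 1. Collecting the sign factors: 1.

1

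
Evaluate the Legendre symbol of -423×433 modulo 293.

-1

By multiplicativity, (-423·433|293) = (-423|293)·(433|293).
First factor (-423|293):
Reduce the numerator: -423 ≡ 163 (mod 293), so (-423|293) = (163|293).
293 ≡ 1 (mod 4), so quadratic reciprocity gives (163|293) = (293|163). Reduce: 293 ≡ 130 (mod 163). Now have (130|163).
Factor out 2: 130 = 2·65. Since 163 ≡ 3 (mod 8), (2|163) = -1. Now have -(65|163).
65 ≡ 1 (mod 4), so quadratic reciprocity gives (65|163) = (163|65). Reduce: 163 ≡ 33 (mod 65). Now have -(33|65).
33 ≡ 1 (mod 4), so quadratic reciprocity gives (33|65) = (65|33). Reduce: 65 ≡ 32 (mod 33). Now have -(32|33).
Factor out 2: 32 = 2^5. Since 33 ≡ 1 (mod 8), (2|33) = +1, and (2|33)^5 = +1. Now have -(1|33).
(1|33) = 1. Collecting the sign factors: -1.
Second factor (433|293):
Reduce the numerator: 433 ≡ 140 (mod 293), so (433|293) = (140|293).
Factor out 2: 140 = 2^2·35. Since 293 ≡ 5 (mod 8), (2|293) = -1, and (2|293)^2 = +1. Now have (35|293).
293 ≡ 1 (mod 4), so quadratic reciprocity gives (35|293) = (293|35). Reduce: 293 ≡ 13 (mod 35). Now have (13|35).
13 ≡ 1 (mod 4), so quadratic reciprocity gives (13|35) = (35|13). Reduce: 35 ≡ 9 (mod 13). Now have (9|13).
9 ≡ 1 (mod 4), so quadratic reciprocity gives (9|13) = (13|9). Reduce: 13 ≡ 4 (mod 9). Now have (4|9).
Factor out 2: 4 = 2^2. Since 9 ≡ 1 (mod 8), (2|9) = +1, and (2|9)^2 = +1. Now have (1|9).
(1|9) = 1. Collecting the sign factors: 1.
Product: (-1)·(1) = -1.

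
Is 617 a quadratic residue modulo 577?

(617/577)
  = (40/577)    [617 ≡ 40 mod 577]
  = (5/577)    [577 ≡ 1 mod 8 ⇒ (2/577)^3 = +1]
  = (577/5)    [QR: 5 ≡ 1 mod 4, sign kept]
  = (2/5)    [577 ≡ 2 mod 5]
  = -(1/5)    [5 ≡ 5 mod 8 ⇒ (2/5) = -1]
  = -1    [(1/5) = 1]
(617/577) = -1, and 577 is prime, so 617 is not a quadratic residue mod 577.

no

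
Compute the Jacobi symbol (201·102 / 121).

1

By multiplicativity, (201·102 / 121) = (201 / 121)·(102 / 121).
First factor (201 / 121):
(201 / 121)
  = (80 / 121)    [201 ≡ 80 mod 121]
  = (5 / 121)    [121 ≡ 1 mod 8 ⇒ (2 / 121)^4 = +1]
  = (121 / 5)    [QR: 5 ≡ 1 mod 4, sign kept]
  = (1 / 5)    [121 ≡ 1 mod 5]
  = 1    [(1 / 5) = 1]
Second factor (102 / 121):
(102 / 121)
  = (51 / 121)    [121 ≡ 1 mod 8 ⇒ (2 / 121) = +1]
  = (121 / 51)    [QR: 121 ≡ 1 mod 4, sign kept]
  = (19 / 51)    [121 ≡ 19 mod 51]
  = -(51 / 19)    [QR: both ≡ 3 mod 4, sign flips]
  = -(13 / 19)    [51 ≡ 13 mod 19]
  = -(19 / 13)    [QR: 13 ≡ 1 mod 4, sign kept]
  = -(6 / 13)    [19 ≡ 6 mod 13]
  = (3 / 13)    [13 ≡ 5 mod 8 ⇒ (2 / 13) = -1]
  = (13 / 3)    [QR: 13 ≡ 1 mod 4, sign kept]
  = (1 / 3)    [13 ≡ 1 mod 3]
  = 1    [(1 / 3) = 1]
Product: (1)·(1) = 1.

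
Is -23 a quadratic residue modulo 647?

Pull out -1: (-23/647) = (-1/647)·(23/647). Since 647 ≡ 3 (mod 4), (-1/647) = -1. Now have -(23/647).
Both 23 ≡ 3 and 647 ≡ 3 (mod 4), so reciprocity gives (23/647) = -(647/23). Reduce: 647 ≡ 3 (mod 23). Now have (3/23).
Both 3 ≡ 3 and 23 ≡ 3 (mod 4), so reciprocity gives (3/23) = -(23/3). Reduce: 23 ≡ 2 (mod 3). Now have -(2/3).
Factor out 2: 2 = 2. Since 3 ≡ 3 (mod 8), (2/3) = -1. Now have (1/3).
(1/3) = 1. Collecting the sign factors: 1.
(-23/647) = 1, and 647 is prime, so -23 is a quadratic residue mod 647.

yes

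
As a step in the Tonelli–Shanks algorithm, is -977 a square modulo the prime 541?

yes

Pull out -1: (-977/541) = (-1/541)·(977/541). Since 541 ≡ 1 (mod 4), (-1/541) = +1. Now have (977/541).
Reduce the numerator: 977 ≡ 436 (mod 541), so (977/541) = (436/541).
Factor out 2: 436 = 2^2·109. Since 541 ≡ 5 (mod 8), (2/541) = -1, and (2/541)^2 = +1. Now have (109/541).
109 ≡ 1 (mod 4), so quadratic reciprocity gives (109/541) = (541/109). Reduce: 541 ≡ 105 (mod 109). Now have (105/109).
105 ≡ 1 (mod 4), so quadratic reciprocity gives (105/109) = (109/105). Reduce: 109 ≡ 4 (mod 105). Now have (4/105).
Factor out 2: 4 = 2^2. Since 105 ≡ 1 (mod 8), (2/105) = +1, and (2/105)^2 = +1. Now have (1/105).
(1/105) = 1. Collecting the sign factors: 1.
(-977/541) = 1, and 541 is prime, so -977 is a quadratic residue mod 541.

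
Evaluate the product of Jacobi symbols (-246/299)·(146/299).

-1

By multiplicativity, (-246·146/299) = (-246/299)·(146/299).
First factor (-246/299):
Reduce the numerator: -246 ≡ 53 (mod 299), so (-246/299) = (53/299).
53 ≡ 1 (mod 4), so quadratic reciprocity gives (53/299) = (299/53). Reduce: 299 ≡ 34 (mod 53). Now have (34/53).
Factor out 2: 34 = 2·17. Since 53 ≡ 5 (mod 8), (2/53) = -1. Now have -(17/53).
17 ≡ 1 (mod 4), so quadratic reciprocity gives (17/53) = (53/17). Reduce: 53 ≡ 2 (mod 17). Now have -(2/17).
Factor out 2: 2 = 2. Since 17 ≡ 1 (mod 8), (2/17) = +1. Now have -(1/17).
(1/17) = 1. Collecting the sign factors: -1.
Second factor (146/299):
Factor out 2: 146 = 2·73. Since 299 ≡ 3 (mod 8), (2/299) = -1. Now have -(73/299).
73 ≡ 1 (mod 4), so quadratic reciprocity gives (73/299) = (299/73). Reduce: 299 ≡ 7 (mod 73). Now have -(7/73).
73 ≡ 1 (mod 4), so quadratic reciprocity gives (7/73) = (73/7). Reduce: 73 ≡ 3 (mod 7). Now have -(3/7).
Both 3 ≡ 3 and 7 ≡ 3 (mod 4), so reciprocity gives (3/7) = -(7/3). Reduce: 7 ≡ 1 (mod 3). Now have (1/3).
(1/3) = 1. Collecting the sign factors: 1.
Product: (-1)·(1) = -1.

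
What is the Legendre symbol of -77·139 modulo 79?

By multiplicativity, (-77·139/79) = (-77/79)·(139/79).
First factor (-77/79):
Pull out -1: (-77/79) = (-1/79)·(77/79). Since 79 ≡ 3 (mod 4), (-1/79) = -1. Now have -(77/79).
77 ≡ 1 (mod 4), so quadratic reciprocity gives (77/79) = (79/77). Reduce: 79 ≡ 2 (mod 77). Now have -(2/77).
Factor out 2: 2 = 2. Since 77 ≡ 5 (mod 8), (2/77) = -1. Now have (1/77).
(1/77) = 1. Collecting the sign factors: 1.
Second factor (139/79):
Reduce the numerator: 139 ≡ 60 (mod 79), so (139/79) = (60/79).
Factor out 2: 60 = 2^2·15. Since 79 ≡ 7 (mod 8), (2/79) = +1, and (2/79)^2 = +1. Now have (15/79).
Both 15 ≡ 3 and 79 ≡ 3 (mod 4), so reciprocity gives (15/79) = -(79/15). Reduce: 79 ≡ 4 (mod 15). Now have -(4/15).
Factor out 2: 4 = 2^2. Since 15 ≡ 7 (mod 8), (2/15) = +1, and (2/15)^2 = +1. Now have -(1/15).
(1/15) = 1. Collecting the sign factors: -1.
Product: (1)·(-1) = -1.

-1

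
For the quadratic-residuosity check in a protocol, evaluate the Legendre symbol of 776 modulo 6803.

1

Factor out 2: 776 = 2^3·97. Since 6803 ≡ 3 (mod 8), (2 / 6803) = -1, and (2 / 6803)^3 = -1. Now have -(97 / 6803).
97 ≡ 1 (mod 4), so quadratic reciprocity gives (97 / 6803) = (6803 / 97). Reduce: 6803 ≡ 13 (mod 97). Now have -(13 / 97).
13 ≡ 1 (mod 4), so quadratic reciprocity gives (13 / 97) = (97 / 13). Reduce: 97 ≡ 6 (mod 13). Now have -(6 / 13).
Factor out 2: 6 = 2·3. Since 13 ≡ 5 (mod 8), (2 / 13) = -1. Now have (3 / 13).
13 ≡ 1 (mod 4), so quadratic reciprocity gives (3 / 13) = (13 / 3). Reduce: 13 ≡ 1 (mod 3). Now have (1 / 3).
(1 / 3) = 1. Collecting the sign factors: 1.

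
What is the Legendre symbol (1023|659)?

(1023|659)
  = (364|659)    [1023 ≡ 364 mod 659]
  = (91|659)    [659 ≡ 3 mod 8 ⇒ (2|659)^2 = +1]
  = -(659|91)    [QR: both ≡ 3 mod 4, sign flips]
  = -(22|91)    [659 ≡ 22 mod 91]
  = (11|91)    [91 ≡ 3 mod 8 ⇒ (2|91) = -1]
  = -(91|11)    [QR: both ≡ 3 mod 4, sign flips]
  = -(3|11)    [91 ≡ 3 mod 11]
  = (11|3)    [QR: both ≡ 3 mod 4, sign flips]
  = (2|3)    [11 ≡ 2 mod 3]
  = -(1|3)    [3 ≡ 3 mod 8 ⇒ (2|3) = -1]
  = -1    [(1|3) = 1]

-1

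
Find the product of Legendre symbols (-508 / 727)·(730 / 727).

By multiplicativity, (-508·730 / 727) = (-508 / 727)·(730 / 727).
First factor (-508 / 727):
(-508 / 727)
  = -(508 / 727)    [727 ≡ 3 mod 4 ⇒ (-1 / 727) = -1]
  = -(127 / 727)    [727 ≡ 7 mod 8 ⇒ (2 / 727)^2 = +1]
  = (727 / 127)    [QR: both ≡ 3 mod 4, sign flips]
  = (92 / 127)    [727 ≡ 92 mod 127]
  = (23 / 127)    [127 ≡ 7 mod 8 ⇒ (2 / 127)^2 = +1]
  = -(127 / 23)    [QR: both ≡ 3 mod 4, sign flips]
  = -(12 / 23)    [127 ≡ 12 mod 23]
  = -(3 / 23)    [23 ≡ 7 mod 8 ⇒ (2 / 23)^2 = +1]
  = (23 / 3)    [QR: both ≡ 3 mod 4, sign flips]
  = (2 / 3)    [23 ≡ 2 mod 3]
  = -(1 / 3)    [3 ≡ 3 mod 8 ⇒ (2 / 3) = -1]
  = -1    [(1 / 3) = 1]
Second factor (730 / 727):
(730 / 727)
  = (3 / 727)    [730 ≡ 3 mod 727]
  = -(727 / 3)    [QR: both ≡ 3 mod 4, sign flips]
  = -(1 / 3)    [727 ≡ 1 mod 3]
  = -1    [(1 / 3) = 1]
Product: (-1)·(-1) = 1.

1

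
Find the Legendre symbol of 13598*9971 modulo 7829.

By multiplicativity, (13598·9971/7829) = (13598/7829)·(9971/7829).
First factor (13598/7829):
(13598/7829)
  = (5769/7829)    [13598 ≡ 5769 mod 7829]
  = (7829/5769)    [QR: 5769 ≡ 1 mod 4, sign kept]
  = (2060/5769)    [7829 ≡ 2060 mod 5769]
  = (515/5769)    [5769 ≡ 1 mod 8 ⇒ (2/5769)^2 = +1]
  = (5769/515)    [QR: 5769 ≡ 1 mod 4, sign kept]
  = (104/515)    [5769 ≡ 104 mod 515]
  = -(13/515)    [515 ≡ 3 mod 8 ⇒ (2/515)^3 = -1]
  = -(515/13)    [QR: 13 ≡ 1 mod 4, sign kept]
  = -(8/13)    [515 ≡ 8 mod 13]
  = (1/13)    [13 ≡ 5 mod 8 ⇒ (2/13)^3 = -1]
  = 1    [(1/13) = 1]
Second factor (9971/7829):
(9971/7829)
  = (2142/7829)    [9971 ≡ 2142 mod 7829]
  = -(1071/7829)    [7829 ≡ 5 mod 8 ⇒ (2/7829) = -1]
  = -(7829/1071)    [QR: 7829 ≡ 1 mod 4, sign kept]
  = -(332/1071)    [7829 ≡ 332 mod 1071]
  = -(83/1071)    [1071 ≡ 7 mod 8 ⇒ (2/1071)^2 = +1]
  = (1071/83)    [QR: both ≡ 3 mod 4, sign flips]
  = (75/83)    [1071 ≡ 75 mod 83]
  = -(83/75)    [QR: both ≡ 3 mod 4, sign flips]
  = -(8/75)    [83 ≡ 8 mod 75]
  = (1/75)    [75 ≡ 3 mod 8 ⇒ (2/75)^3 = -1]
  = 1    [(1/75) = 1]
Product: (1)·(1) = 1.

1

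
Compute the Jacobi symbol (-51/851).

(-51/851)
  = (800/851)    [-51 ≡ 800 mod 851]
  = -(25/851)    [851 ≡ 3 mod 8 ⇒ (2/851)^5 = -1]
  = -(851/25)    [QR: 25 ≡ 1 mod 4, sign kept]
  = -(1/25)    [851 ≡ 1 mod 25]
  = -1    [(1/25) = 1]

-1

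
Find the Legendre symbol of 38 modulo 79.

1

Factor out 2: 38 = 2·19. Since 79 ≡ 7 (mod 8), (2/79) = +1. Now have (19/79).
Both 19 ≡ 3 and 79 ≡ 3 (mod 4), so reciprocity gives (19/79) = -(79/19). Reduce: 79 ≡ 3 (mod 19). Now have -(3/19).
Both 3 ≡ 3 and 19 ≡ 3 (mod 4), so reciprocity gives (3/19) = -(19/3). Reduce: 19 ≡ 1 (mod 3). Now have (1/3).
(1/3) = 1. Collecting the sign factors: 1.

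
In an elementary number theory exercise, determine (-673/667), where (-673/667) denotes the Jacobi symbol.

Reduce the numerator: -673 ≡ 661 (mod 667), so (-673/667) = (661/667).
661 ≡ 1 (mod 4), so quadratic reciprocity gives (661/667) = (667/661). Reduce: 667 ≡ 6 (mod 661). Now have (6/661).
Factor out 2: 6 = 2·3. Since 661 ≡ 5 (mod 8), (2/661) = -1. Now have -(3/661).
661 ≡ 1 (mod 4), so quadratic reciprocity gives (3/661) = (661/3). Reduce: 661 ≡ 1 (mod 3). Now have -(1/3).
(1/3) = 1. Collecting the sign factors: -1.

-1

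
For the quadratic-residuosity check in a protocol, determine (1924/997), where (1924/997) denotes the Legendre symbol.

Reduce the numerator: 1924 ≡ 927 (mod 997), so (1924/997) = (927/997).
997 ≡ 1 (mod 4), so quadratic reciprocity gives (927/997) = (997/927). Reduce: 997 ≡ 70 (mod 927). Now have (70/927).
Factor out 2: 70 = 2·35. Since 927 ≡ 7 (mod 8), (2/927) = +1. Now have (35/927).
Both 35 ≡ 3 and 927 ≡ 3 (mod 4), so reciprocity gives (35/927) = -(927/35). Reduce: 927 ≡ 17 (mod 35). Now have -(17/35).
17 ≡ 1 (mod 4), so quadratic reciprocity gives (17/35) = (35/17). Reduce: 35 ≡ 1 (mod 17). Now have -(1/17).
(1/17) = 1. Collecting the sign factors: -1.

-1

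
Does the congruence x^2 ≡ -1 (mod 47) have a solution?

(-1|47)
  = (46|47)    [-1 ≡ 46 mod 47]
  = (23|47)    [47 ≡ 7 mod 8 ⇒ (2|47) = +1]
  = -(47|23)    [QR: both ≡ 3 mod 4, sign flips]
  = -(1|23)    [47 ≡ 1 mod 23]
  = -1    [(1|23) = 1]
The Legendre symbol is -1, so x^2 ≡ -1 (mod 47) has no solution.

no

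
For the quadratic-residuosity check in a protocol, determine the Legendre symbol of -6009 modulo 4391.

Reduce the numerator: -6009 ≡ 2773 (mod 4391), so (-6009/4391) = (2773/4391).
2773 ≡ 1 (mod 4), so quadratic reciprocity gives (2773/4391) = (4391/2773). Reduce: 4391 ≡ 1618 (mod 2773). Now have (1618/2773).
Factor out 2: 1618 = 2·809. Since 2773 ≡ 5 (mod 8), (2/2773) = -1. Now have -(809/2773).
809 ≡ 1 (mod 4), so quadratic reciprocity gives (809/2773) = (2773/809). Reduce: 2773 ≡ 346 (mod 809). Now have -(346/809).
Factor out 2: 346 = 2·173. Since 809 ≡ 1 (mod 8), (2/809) = +1. Now have -(173/809).
173 ≡ 1 (mod 4), so quadratic reciprocity gives (173/809) = (809/173). Reduce: 809 ≡ 117 (mod 173). Now have -(117/173).
117 ≡ 1 (mod 4), so quadratic reciprocity gives (117/173) = (173/117). Reduce: 173 ≡ 56 (mod 117). Now have -(56/117).
Factor out 2: 56 = 2^3·7. Since 117 ≡ 5 (mod 8), (2/117) = -1, and (2/117)^3 = -1. Now have (7/117).
117 ≡ 1 (mod 4), so quadratic reciprocity gives (7/117) = (117/7). Reduce: 117 ≡ 5 (mod 7). Now have (5/7).
5 ≡ 1 (mod 4), so quadratic reciprocity gives (5/7) = (7/5). Reduce: 7 ≡ 2 (mod 5). Now have (2/5).
Factor out 2: 2 = 2. Since 5 ≡ 5 (mod 8), (2/5) = -1. Now have -(1/5).
(1/5) = 1. Collecting the sign factors: -1.

-1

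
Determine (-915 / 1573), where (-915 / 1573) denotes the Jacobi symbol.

(-915 / 1573)
  = (658 / 1573)    [-915 ≡ 658 mod 1573]
  = -(329 / 1573)    [1573 ≡ 5 mod 8 ⇒ (2 / 1573) = -1]
  = -(1573 / 329)    [QR: 329 ≡ 1 mod 4, sign kept]
  = -(257 / 329)    [1573 ≡ 257 mod 329]
  = -(329 / 257)    [QR: 257 ≡ 1 mod 4, sign kept]
  = -(72 / 257)    [329 ≡ 72 mod 257]
  = -(9 / 257)    [257 ≡ 1 mod 8 ⇒ (2 / 257)^3 = +1]
  = -(257 / 9)    [QR: 9 ≡ 1 mod 4, sign kept]
  = -(5 / 9)    [257 ≡ 5 mod 9]
  = -(9 / 5)    [QR: 5 ≡ 1 mod 4, sign kept]
  = -(4 / 5)    [9 ≡ 4 mod 5]
  = -(1 / 5)    [5 ≡ 5 mod 8 ⇒ (2 / 5)^2 = +1]
  = -1    [(1 / 5) = 1]

-1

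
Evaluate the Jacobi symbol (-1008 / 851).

(-1008 / 851)
  = -(1008 / 851)    [851 ≡ 3 mod 4 ⇒ (-1 / 851) = -1]
  = -(157 / 851)    [1008 ≡ 157 mod 851]
  = -(851 / 157)    [QR: 157 ≡ 1 mod 4, sign kept]
  = -(66 / 157)    [851 ≡ 66 mod 157]
  = (33 / 157)    [157 ≡ 5 mod 8 ⇒ (2 / 157) = -1]
  = (157 / 33)    [QR: 33 ≡ 1 mod 4, sign kept]
  = (25 / 33)    [157 ≡ 25 mod 33]
  = (33 / 25)    [QR: 25 ≡ 1 mod 4, sign kept]
  = (8 / 25)    [33 ≡ 8 mod 25]
  = (1 / 25)    [25 ≡ 1 mod 8 ⇒ (2 / 25)^3 = +1]
  = 1    [(1 / 25) = 1]

1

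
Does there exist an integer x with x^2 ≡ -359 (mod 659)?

Reduce the numerator: -359 ≡ 300 (mod 659), so (-359/659) = (300/659).
Factor out 2: 300 = 2^2·75. Since 659 ≡ 3 (mod 8), (2/659) = -1, and (2/659)^2 = +1. Now have (75/659).
Both 75 ≡ 3 and 659 ≡ 3 (mod 4), so reciprocity gives (75/659) = -(659/75). Reduce: 659 ≡ 59 (mod 75). Now have -(59/75).
Both 59 ≡ 3 and 75 ≡ 3 (mod 4), so reciprocity gives (59/75) = -(75/59). Reduce: 75 ≡ 16 (mod 59). Now have (16/59).
Factor out 2: 16 = 2^4. Since 59 ≡ 3 (mod 8), (2/59) = -1, and (2/59)^4 = +1. Now have (1/59).
(1/59) = 1. Collecting the sign factors: 1.
(-359/659) = 1, and 659 is prime, so -359 is a quadratic residue mod 659.

yes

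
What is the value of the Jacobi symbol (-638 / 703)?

Reduce the numerator: -638 ≡ 65 (mod 703), so (-638 / 703) = (65 / 703).
65 ≡ 1 (mod 4), so quadratic reciprocity gives (65 / 703) = (703 / 65). Reduce: 703 ≡ 53 (mod 65). Now have (53 / 65).
53 ≡ 1 (mod 4), so quadratic reciprocity gives (53 / 65) = (65 / 53). Reduce: 65 ≡ 12 (mod 53). Now have (12 / 53).
Factor out 2: 12 = 2^2·3. Since 53 ≡ 5 (mod 8), (2 / 53) = -1, and (2 / 53)^2 = +1. Now have (3 / 53).
53 ≡ 1 (mod 4), so quadratic reciprocity gives (3 / 53) = (53 / 3). Reduce: 53 ≡ 2 (mod 3). Now have (2 / 3).
Factor out 2: 2 = 2. Since 3 ≡ 3 (mod 8), (2 / 3) = -1. Now have -(1 / 3).
(1 / 3) = 1. Collecting the sign factors: -1.

-1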